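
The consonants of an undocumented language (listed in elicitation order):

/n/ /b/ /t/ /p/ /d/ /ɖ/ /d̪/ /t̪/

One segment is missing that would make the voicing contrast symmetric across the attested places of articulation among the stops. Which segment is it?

/ʈ/

bilabial: voiceless /p/, voiced /b/.
dental: voiceless /t̪/, voiced /d̪/.
alveolar: voiceless /t/, voiced /d/.
retroflex: voiceless —, voiced /ɖ/.
The retroflex row has no voiceless member, so the gap is the voiceless retroflex stop /ʈ/.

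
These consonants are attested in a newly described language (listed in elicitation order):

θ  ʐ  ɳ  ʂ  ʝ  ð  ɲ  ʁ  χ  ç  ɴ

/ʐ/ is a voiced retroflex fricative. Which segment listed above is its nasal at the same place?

The nasal at the same place is a retroflex nasal — in this inventory, /ɳ/.

/ɳ/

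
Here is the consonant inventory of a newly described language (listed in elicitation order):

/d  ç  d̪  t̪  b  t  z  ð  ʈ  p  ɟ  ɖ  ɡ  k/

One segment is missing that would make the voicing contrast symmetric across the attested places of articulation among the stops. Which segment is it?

/c/

Voiceless: /p/ (bilabial), /t̪/ (dental), /t/ (alveolar), /ʈ/ (retroflex), /k/ (velar).
Voiced: /b/ (bilabial), /d̪/ (dental), /d/ (alveolar), /ɖ/ (retroflex), /ɟ/ (palatal), /ɡ/ (velar).
The palatal row has no voiceless member, so the gap is the voiceless palatal stop /c/.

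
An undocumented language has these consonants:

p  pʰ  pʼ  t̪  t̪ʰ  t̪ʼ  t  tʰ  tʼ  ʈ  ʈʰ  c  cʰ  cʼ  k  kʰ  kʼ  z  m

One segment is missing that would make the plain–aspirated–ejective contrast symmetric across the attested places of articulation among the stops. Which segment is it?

place of articulation  plain     aspirated  ejective
bilabial          p         pʰ        pʼ      
dental            t̪        t̪ʰ       t̪ʼ     
alveolar          t         tʰ        tʼ      
retroflex         ʈ         ʈʰ        —       
palatal           c         cʰ        cʼ      
velar             k         kʰ        kʼ      
The retroflex row has no ejective member, so the gap is the ejective retroflex stop /ʈʼ/.

/ʈʼ/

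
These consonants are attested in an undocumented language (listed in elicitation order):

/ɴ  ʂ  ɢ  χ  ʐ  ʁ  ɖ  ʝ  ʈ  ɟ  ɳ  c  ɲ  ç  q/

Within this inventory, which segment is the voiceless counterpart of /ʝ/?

/ç/

/ʝ/ is a voiced palatal fricative.
The voiceless counterpart is a voiceless palatal fricative — in this inventory, /ç/.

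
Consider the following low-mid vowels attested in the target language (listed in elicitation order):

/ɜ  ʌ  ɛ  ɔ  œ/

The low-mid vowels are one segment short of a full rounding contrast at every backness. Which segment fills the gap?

/ɞ/

Unrounded: /ɛ/ (front), /ɜ/ (central), /ʌ/ (back).
Rounded: /œ/ (front), /ɔ/ (back).
The central row has no rounded member, so the gap is the central rounded vowel /ɞ/.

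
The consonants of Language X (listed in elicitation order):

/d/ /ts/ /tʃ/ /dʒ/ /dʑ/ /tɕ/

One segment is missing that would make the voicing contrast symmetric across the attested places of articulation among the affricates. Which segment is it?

/dz/

alveolar: voiceless /ts/, voiced —.
postalveolar: voiceless /tʃ/, voiced /dʒ/.
alveolo-palatal: voiceless /tɕ/, voiced /dʑ/.
The alveolar row has no voiced member, so the gap is the voiced alveolar affricate /dz/.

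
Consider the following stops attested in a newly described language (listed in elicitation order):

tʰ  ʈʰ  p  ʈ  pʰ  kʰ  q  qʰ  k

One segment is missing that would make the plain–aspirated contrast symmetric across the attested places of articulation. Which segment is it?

/t/

place of articulation  plain     aspirated
bilabial          p         pʰ      
alveolar          —         tʰ      
retroflex         ʈ         ʈʰ      
velar             k         kʰ      
uvular            q         qʰ      
The alveolar row has no plain member, so the gap is the plain alveolar stop /t/.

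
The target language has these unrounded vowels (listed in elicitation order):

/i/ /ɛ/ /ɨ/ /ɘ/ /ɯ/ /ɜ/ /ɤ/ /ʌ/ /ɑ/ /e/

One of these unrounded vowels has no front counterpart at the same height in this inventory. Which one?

High: /i/ ~ /ɨ/ ~ /ɯ/
High-mid: /e/ ~ /ɘ/ ~ /ɤ/
Low-mid: /ɛ/ ~ /ɜ/ ~ /ʌ/
Low: only /ɑ/ (back); no front partner.
So /ɑ/ is the unpaired segment.

/ɑ/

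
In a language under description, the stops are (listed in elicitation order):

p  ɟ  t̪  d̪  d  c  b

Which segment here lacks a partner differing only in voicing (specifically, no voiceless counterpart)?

/d/

Bilabial: /p/ ~ /b/
Dental: /t̪/ ~ /d̪/
Palatal: /c/ ~ /ɟ/
Alveolar: only /d/ (voiced); no voiceless partner.
So /d/ is the unpaired segment.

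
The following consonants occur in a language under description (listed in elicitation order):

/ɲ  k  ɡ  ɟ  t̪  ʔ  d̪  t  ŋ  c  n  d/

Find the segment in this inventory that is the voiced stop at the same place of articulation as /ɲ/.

/ɲ/ is a palatal nasal.
The voiced stop at the same place is a voiced palatal stop — in this inventory, /ɟ/.

/ɟ/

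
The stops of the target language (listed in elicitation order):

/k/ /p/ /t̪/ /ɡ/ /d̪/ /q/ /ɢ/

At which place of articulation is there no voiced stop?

Voiceless: /p/ (bilabial), /t̪/ (dental), /k/ (velar), /q/ (uvular).
Voiced: /d̪/ (dental), /ɡ/ (velar), /ɢ/ (uvular).
Every place of articulation has a voiced member except bilabial, where /b/ would be expected.

bilabial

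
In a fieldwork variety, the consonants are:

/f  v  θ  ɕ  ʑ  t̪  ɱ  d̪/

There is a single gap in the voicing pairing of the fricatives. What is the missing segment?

labiodental: voiceless /f/, voiced /v/.
dental: voiceless /θ/, voiced —.
alveolo-palatal: voiceless /ɕ/, voiced /ʑ/.
The dental row has no voiced member, so the gap is the voiced dental fricative /ð/.

/ð/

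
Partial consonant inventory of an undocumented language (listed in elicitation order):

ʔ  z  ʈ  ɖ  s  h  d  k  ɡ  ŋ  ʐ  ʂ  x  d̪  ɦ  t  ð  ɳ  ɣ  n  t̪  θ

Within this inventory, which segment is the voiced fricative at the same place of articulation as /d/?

/d/ is a voiced alveolar stop.
The voiced fricative at the same place is a voiced alveolar fricative — in this inventory, /z/.

/z/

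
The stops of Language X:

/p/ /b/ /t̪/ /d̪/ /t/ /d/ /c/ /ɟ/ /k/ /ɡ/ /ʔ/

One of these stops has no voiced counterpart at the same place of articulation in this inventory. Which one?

/ʔ/

Bilabial: /p/ ~ /b/
Dental: /t̪/ ~ /d̪/
Alveolar: /t/ ~ /d/
Palatal: /c/ ~ /ɟ/
Velar: /k/ ~ /ɡ/
Glottal: only /ʔ/ (voiceless); no voiced partner.
So /ʔ/ is the unpaired segment.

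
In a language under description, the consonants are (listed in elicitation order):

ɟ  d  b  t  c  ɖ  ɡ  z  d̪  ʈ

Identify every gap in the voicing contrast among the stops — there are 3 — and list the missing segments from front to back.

/p/, /t̪/, /k/

Voiceless: /t/ (alveolar), /ʈ/ (retroflex), /c/ (palatal).
Voiced: /b/ (bilabial), /d̪/ (dental), /d/ (alveolar), /ɖ/ (retroflex), /ɟ/ (palatal), /ɡ/ (velar).
Gaps, from front to back: bilabial lacks voiceless (/p/); dental lacks voiceless (/t̪/); velar lacks voiceless (/k/).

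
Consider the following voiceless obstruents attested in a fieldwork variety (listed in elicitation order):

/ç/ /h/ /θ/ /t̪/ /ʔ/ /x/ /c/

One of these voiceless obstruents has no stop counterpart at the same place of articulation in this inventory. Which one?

Dental: /t̪/ ~ /θ/
Palatal: /c/ ~ /ç/
Glottal: /ʔ/ ~ /h/
Velar: only /x/ (fricative); no stop partner.
So /x/ is the unpaired segment.

/x/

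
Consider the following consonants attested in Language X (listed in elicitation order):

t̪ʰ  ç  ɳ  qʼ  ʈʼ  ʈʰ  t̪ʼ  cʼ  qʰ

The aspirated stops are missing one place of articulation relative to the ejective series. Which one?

dental: aspirated /t̪ʰ/, ejective /t̪ʼ/.
retroflex: aspirated /ʈʰ/, ejective /ʈʼ/.
palatal: aspirated —, ejective /cʼ/.
uvular: aspirated /qʰ/, ejective /qʼ/.
Every place of articulation has an aspirated member except palatal, where /cʰ/ would be expected.

palatal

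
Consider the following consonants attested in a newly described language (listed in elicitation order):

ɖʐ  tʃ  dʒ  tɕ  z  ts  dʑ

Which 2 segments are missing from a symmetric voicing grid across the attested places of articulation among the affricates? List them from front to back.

/dz/, /ʈʂ/

alveolar: voiceless /ts/, voiced —.
postalveolar: voiceless /tʃ/, voiced /dʒ/.
retroflex: voiceless —, voiced /ɖʐ/.
alveolo-palatal: voiceless /tɕ/, voiced /dʑ/.
Gaps, from front to back: alveolar lacks voiced (/dz/); retroflex lacks voiceless (/ʈʂ/).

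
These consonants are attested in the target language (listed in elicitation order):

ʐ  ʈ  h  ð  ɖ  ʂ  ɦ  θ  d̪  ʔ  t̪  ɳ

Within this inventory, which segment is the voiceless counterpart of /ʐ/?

/ʂ/

/ʐ/ is a voiced retroflex fricative.
The voiceless counterpart is a voiceless retroflex fricative — in this inventory, /ʂ/.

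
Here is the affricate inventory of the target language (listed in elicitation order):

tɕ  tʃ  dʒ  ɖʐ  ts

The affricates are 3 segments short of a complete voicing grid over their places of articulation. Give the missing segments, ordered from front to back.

/dz/, /ʈʂ/, /dʑ/

Voiceless: /ts/ (alveolar), /tʃ/ (postalveolar), /tɕ/ (alveolo-palatal).
Voiced: /dʒ/ (postalveolar), /ɖʐ/ (retroflex).
Gaps, from front to back: alveolar lacks voiced (/dz/); retroflex lacks voiceless (/ʈʂ/); alveolo-palatal lacks voiced (/dʑ/).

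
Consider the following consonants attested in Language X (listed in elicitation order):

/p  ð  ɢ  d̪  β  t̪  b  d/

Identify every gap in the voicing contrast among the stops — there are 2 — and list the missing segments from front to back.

/t/, /q/

Voiceless: /p/ (bilabial), /t̪/ (dental).
Voiced: /b/ (bilabial), /d̪/ (dental), /d/ (alveolar), /ɢ/ (uvular).
Gaps, from front to back: alveolar lacks voiceless (/t/); uvular lacks voiceless (/q/).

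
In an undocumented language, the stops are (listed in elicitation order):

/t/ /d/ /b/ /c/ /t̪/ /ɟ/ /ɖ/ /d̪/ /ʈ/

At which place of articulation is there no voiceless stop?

Voiceless: /t̪/ (dental), /t/ (alveolar), /ʈ/ (retroflex), /c/ (palatal).
Voiced: /b/ (bilabial), /d̪/ (dental), /d/ (alveolar), /ɖ/ (retroflex), /ɟ/ (palatal).
Every place of articulation has a voiceless member except bilabial, where /p/ would be expected.

bilabial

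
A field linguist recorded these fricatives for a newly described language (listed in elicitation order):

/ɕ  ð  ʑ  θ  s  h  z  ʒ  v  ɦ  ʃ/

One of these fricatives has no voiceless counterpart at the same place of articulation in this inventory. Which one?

/v/

Dental: /θ/ ~ /ð/
Alveolar: /s/ ~ /z/
Postalveolar: /ʃ/ ~ /ʒ/
Alveolo-palatal: /ɕ/ ~ /ʑ/
Glottal: /h/ ~ /ɦ/
Labiodental: only /v/ (voiced); no voiceless partner.
So /v/ is the unpaired segment.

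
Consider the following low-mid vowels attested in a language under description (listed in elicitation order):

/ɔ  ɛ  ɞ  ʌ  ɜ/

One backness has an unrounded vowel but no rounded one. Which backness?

front

Unrounded: /ɛ/ (front), /ɜ/ (central), /ʌ/ (back).
Rounded: /ɞ/ (central), /ɔ/ (back).
Every backness has a rounded member except front, where /œ/ would be expected.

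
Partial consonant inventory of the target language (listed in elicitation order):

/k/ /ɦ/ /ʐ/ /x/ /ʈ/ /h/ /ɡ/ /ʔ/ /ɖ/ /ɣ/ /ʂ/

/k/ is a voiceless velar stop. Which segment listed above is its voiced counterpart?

/ɡ/

The voiced counterpart is a voiced velar stop — in this inventory, /ɡ/.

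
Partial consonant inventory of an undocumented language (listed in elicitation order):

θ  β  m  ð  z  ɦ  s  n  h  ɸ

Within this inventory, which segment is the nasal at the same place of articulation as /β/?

/m/

/β/ is a voiced bilabial fricative.
The nasal at the same place is a bilabial nasal — in this inventory, /m/.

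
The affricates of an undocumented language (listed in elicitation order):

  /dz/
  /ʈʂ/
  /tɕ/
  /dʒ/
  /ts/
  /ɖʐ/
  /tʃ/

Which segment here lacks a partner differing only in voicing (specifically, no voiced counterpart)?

Alveolar: /ts/ ~ /dz/
Postalveolar: /tʃ/ ~ /dʒ/
Retroflex: /ʈʂ/ ~ /ɖʐ/
Alveolo-palatal: only /tɕ/ (voiceless); no voiced partner.
So /tɕ/ is the unpaired segment.

/tɕ/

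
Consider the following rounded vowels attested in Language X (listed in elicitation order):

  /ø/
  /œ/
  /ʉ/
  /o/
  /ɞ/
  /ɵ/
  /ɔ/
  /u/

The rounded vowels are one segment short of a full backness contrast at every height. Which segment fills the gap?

height            front     central   back    
high              —         ʉ         u       
high-mid          ø         ɵ         o       
low-mid           œ         ɞ         ɔ       
The high row has no front member, so the gap is the high front rounded vowel /y/.

/y/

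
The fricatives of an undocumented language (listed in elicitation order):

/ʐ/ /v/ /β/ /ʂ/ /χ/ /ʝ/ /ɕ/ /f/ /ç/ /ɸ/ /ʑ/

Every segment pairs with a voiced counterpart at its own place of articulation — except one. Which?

/χ/

Bilabial: /ɸ/ ~ /β/
Labiodental: /f/ ~ /v/
Retroflex: /ʂ/ ~ /ʐ/
Alveolo-palatal: /ɕ/ ~ /ʑ/
Palatal: /ç/ ~ /ʝ/
Uvular: only /χ/ (voiceless); no voiced partner.
So /χ/ is the unpaired segment.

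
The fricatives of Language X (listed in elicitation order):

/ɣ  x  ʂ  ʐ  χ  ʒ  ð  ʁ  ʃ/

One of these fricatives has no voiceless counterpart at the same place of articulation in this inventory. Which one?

/ð/

Postalveolar: /ʃ/ ~ /ʒ/
Retroflex: /ʂ/ ~ /ʐ/
Velar: /x/ ~ /ɣ/
Uvular: /χ/ ~ /ʁ/
Dental: only /ð/ (voiced); no voiceless partner.
So /ð/ is the unpaired segment.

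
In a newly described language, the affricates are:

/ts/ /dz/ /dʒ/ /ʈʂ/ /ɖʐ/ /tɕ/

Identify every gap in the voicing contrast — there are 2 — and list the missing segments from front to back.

/tʃ/, /dʑ/

alveolar: voiceless /ts/, voiced /dz/.
postalveolar: voiceless —, voiced /dʒ/.
retroflex: voiceless /ʈʂ/, voiced /ɖʐ/.
alveolo-palatal: voiceless /tɕ/, voiced —.
Gaps, from front to back: postalveolar lacks voiceless (/tʃ/); alveolo-palatal lacks voiced (/dʑ/).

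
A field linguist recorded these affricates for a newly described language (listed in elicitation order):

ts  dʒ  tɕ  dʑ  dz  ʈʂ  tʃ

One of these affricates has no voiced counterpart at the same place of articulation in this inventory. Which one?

/ʈʂ/

Alveolar: /ts/ ~ /dz/
Postalveolar: /tʃ/ ~ /dʒ/
Alveolo-palatal: /tɕ/ ~ /dʑ/
Retroflex: only /ʈʂ/ (voiceless); no voiced partner.
So /ʈʂ/ is the unpaired segment.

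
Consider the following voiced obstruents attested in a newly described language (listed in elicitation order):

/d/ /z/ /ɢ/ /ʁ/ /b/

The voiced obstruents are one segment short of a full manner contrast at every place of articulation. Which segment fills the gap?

/β/

bilabial: stop /b/, fricative —.
alveolar: stop /d/, fricative /z/.
uvular: stop /ɢ/, fricative /ʁ/.
The bilabial row has no fricative member, so the gap is the bilabial fricative /β/.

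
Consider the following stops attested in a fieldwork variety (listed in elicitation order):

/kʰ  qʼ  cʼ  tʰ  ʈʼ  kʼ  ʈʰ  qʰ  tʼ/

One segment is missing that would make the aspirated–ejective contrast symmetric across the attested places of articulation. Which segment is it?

/cʰ/

alveolar: aspirated /tʰ/, ejective /tʼ/.
retroflex: aspirated /ʈʰ/, ejective /ʈʼ/.
palatal: aspirated —, ejective /cʼ/.
velar: aspirated /kʰ/, ejective /kʼ/.
uvular: aspirated /qʰ/, ejective /qʼ/.
The palatal row has no aspirated member, so the gap is the aspirated palatal stop /cʰ/.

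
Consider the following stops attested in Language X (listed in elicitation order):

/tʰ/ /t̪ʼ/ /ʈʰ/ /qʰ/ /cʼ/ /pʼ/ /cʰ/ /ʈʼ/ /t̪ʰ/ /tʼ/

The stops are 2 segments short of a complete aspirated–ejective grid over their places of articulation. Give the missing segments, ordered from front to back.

/pʰ/, /qʼ/

bilabial: aspirated —, ejective /pʼ/.
dental: aspirated /t̪ʰ/, ejective /t̪ʼ/.
alveolar: aspirated /tʰ/, ejective /tʼ/.
retroflex: aspirated /ʈʰ/, ejective /ʈʼ/.
palatal: aspirated /cʰ/, ejective /cʼ/.
uvular: aspirated /qʰ/, ejective —.
Gaps, from front to back: bilabial lacks aspirated (/pʰ/); uvular lacks ejective (/qʼ/).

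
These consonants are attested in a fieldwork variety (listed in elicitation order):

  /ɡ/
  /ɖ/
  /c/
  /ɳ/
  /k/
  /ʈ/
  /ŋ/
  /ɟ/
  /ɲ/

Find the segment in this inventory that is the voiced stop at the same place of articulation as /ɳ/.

/ɖ/

/ɳ/ is a retroflex nasal.
The voiced stop at the same place is a voiced retroflex stop — in this inventory, /ɖ/.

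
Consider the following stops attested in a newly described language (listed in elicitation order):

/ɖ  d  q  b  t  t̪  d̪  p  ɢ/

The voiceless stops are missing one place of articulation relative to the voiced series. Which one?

place of articulation  voiceless  voiced  
bilabial          p         b       
dental            t̪        d̪      
alveolar          t         d       
retroflex         —         ɖ       
uvular            q         ɢ       
Every place of articulation has a voiceless member except retroflex, where /ʈ/ would be expected.

retroflex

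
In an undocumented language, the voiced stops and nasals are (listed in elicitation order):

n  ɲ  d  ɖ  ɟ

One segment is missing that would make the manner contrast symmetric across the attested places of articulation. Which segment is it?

Oral stop: /d/ (alveolar), /ɖ/ (retroflex), /ɟ/ (palatal).
Nasal: /n/ (alveolar), /ɲ/ (palatal).
The retroflex row has no nasal member, so the gap is the retroflex nasal /ɳ/.

/ɳ/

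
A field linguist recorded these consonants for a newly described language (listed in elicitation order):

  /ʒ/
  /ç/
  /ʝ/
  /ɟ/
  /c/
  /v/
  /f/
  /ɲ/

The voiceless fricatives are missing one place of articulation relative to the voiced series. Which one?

labiodental: voiceless /f/, voiced /v/.
postalveolar: voiceless —, voiced /ʒ/.
palatal: voiceless /ç/, voiced /ʝ/.
Every place of articulation has a voiceless member except postalveolar, where /ʃ/ would be expected.

postalveolar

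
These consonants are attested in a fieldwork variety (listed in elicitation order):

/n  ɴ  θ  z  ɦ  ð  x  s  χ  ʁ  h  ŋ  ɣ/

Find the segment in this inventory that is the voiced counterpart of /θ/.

/ð/

/θ/ is a voiceless dental fricative.
The voiced counterpart is a voiced dental fricative — in this inventory, /ð/.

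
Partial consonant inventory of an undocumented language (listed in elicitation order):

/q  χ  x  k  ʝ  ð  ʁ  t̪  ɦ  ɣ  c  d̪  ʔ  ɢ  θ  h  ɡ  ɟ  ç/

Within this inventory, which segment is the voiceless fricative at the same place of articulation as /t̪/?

/θ/

/t̪/ is a voiceless dental stop.
The voiceless fricative at the same place is a voiceless dental fricative — in this inventory, /θ/.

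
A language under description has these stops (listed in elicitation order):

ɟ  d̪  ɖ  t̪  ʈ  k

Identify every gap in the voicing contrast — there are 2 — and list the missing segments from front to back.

place of articulation  voiceless  voiced  
dental            t̪        d̪      
retroflex         ʈ         ɖ       
palatal           —         ɟ       
velar             k         —       
Gaps, from front to back: palatal lacks voiceless (/c/); velar lacks voiced (/ɡ/).

/c/, /ɡ/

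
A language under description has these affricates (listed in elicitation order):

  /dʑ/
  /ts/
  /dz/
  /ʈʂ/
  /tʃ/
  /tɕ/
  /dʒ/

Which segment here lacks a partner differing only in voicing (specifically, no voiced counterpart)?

/ʈʂ/

Alveolar: /ts/ ~ /dz/
Postalveolar: /tʃ/ ~ /dʒ/
Alveolo-palatal: /tɕ/ ~ /dʑ/
Retroflex: only /ʈʂ/ (voiceless); no voiced partner.
So /ʈʂ/ is the unpaired segment.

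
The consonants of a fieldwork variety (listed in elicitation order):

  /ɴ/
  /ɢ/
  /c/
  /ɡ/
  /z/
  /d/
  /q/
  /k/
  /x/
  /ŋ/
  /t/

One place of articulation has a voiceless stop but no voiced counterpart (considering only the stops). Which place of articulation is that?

alveolar: voiceless /t/, voiced /d/.
palatal: voiceless /c/, voiced —.
velar: voiceless /k/, voiced /ɡ/.
uvular: voiceless /q/, voiced /ɢ/.
Every place of articulation has a voiced member except palatal, where /ɟ/ would be expected.

palatal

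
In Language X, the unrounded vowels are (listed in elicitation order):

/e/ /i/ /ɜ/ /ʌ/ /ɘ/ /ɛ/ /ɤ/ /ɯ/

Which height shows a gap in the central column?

height            front     central   back    
high              i         —         ɯ       
high-mid          e         ɘ         ɤ       
low-mid           ɛ         ɜ         ʌ       
Every height has a central member except high, where /ɨ/ would be expected.

high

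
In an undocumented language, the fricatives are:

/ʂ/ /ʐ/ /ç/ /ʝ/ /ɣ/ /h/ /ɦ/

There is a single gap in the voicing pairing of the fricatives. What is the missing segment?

/x/

Voiceless: /ʂ/ (retroflex), /ç/ (palatal), /h/ (glottal).
Voiced: /ʐ/ (retroflex), /ʝ/ (palatal), /ɣ/ (velar), /ɦ/ (glottal).
The velar row has no voiceless member, so the gap is the voiceless velar fricative /x/.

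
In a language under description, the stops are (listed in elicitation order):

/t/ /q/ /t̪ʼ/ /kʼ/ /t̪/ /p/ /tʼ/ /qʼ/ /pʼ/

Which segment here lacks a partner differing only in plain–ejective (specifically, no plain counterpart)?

/kʼ/

Bilabial: /p/ ~ /pʼ/
Dental: /t̪/ ~ /t̪ʼ/
Alveolar: /t/ ~ /tʼ/
Uvular: /q/ ~ /qʼ/
Velar: only /kʼ/ (ejective); no plain partner.
So /kʼ/ is the unpaired segment.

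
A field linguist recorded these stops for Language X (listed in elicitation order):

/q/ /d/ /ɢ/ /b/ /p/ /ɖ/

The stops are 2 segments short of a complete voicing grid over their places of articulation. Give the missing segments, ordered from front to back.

bilabial: voiceless /p/, voiced /b/.
alveolar: voiceless —, voiced /d/.
retroflex: voiceless —, voiced /ɖ/.
uvular: voiceless /q/, voiced /ɢ/.
Gaps, from front to back: alveolar lacks voiceless (/t/); retroflex lacks voiceless (/ʈ/).

/t/, /ʈ/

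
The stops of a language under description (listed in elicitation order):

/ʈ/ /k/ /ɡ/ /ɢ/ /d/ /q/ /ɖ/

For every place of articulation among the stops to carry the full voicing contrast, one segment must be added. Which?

/t/

Voiceless: /ʈ/ (retroflex), /k/ (velar), /q/ (uvular).
Voiced: /d/ (alveolar), /ɖ/ (retroflex), /ɡ/ (velar), /ɢ/ (uvular).
The alveolar row has no voiceless member, so the gap is the voiceless alveolar stop /t/.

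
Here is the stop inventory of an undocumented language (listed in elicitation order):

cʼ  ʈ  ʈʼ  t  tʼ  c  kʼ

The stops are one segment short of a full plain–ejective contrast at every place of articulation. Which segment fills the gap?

/k/

place of articulation  plain     ejective
alveolar          t         tʼ      
retroflex         ʈ         ʈʼ      
palatal           c         cʼ      
velar             —         kʼ      
The velar row has no plain member, so the gap is the plain velar stop /k/.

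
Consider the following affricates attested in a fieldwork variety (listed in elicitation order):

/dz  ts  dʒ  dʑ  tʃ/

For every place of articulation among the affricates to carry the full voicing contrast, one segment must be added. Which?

Voiceless: /ts/ (alveolar), /tʃ/ (postalveolar).
Voiced: /dz/ (alveolar), /dʒ/ (postalveolar), /dʑ/ (alveolo-palatal).
The alveolo-palatal row has no voiceless member, so the gap is the voiceless alveolo-palatal affricate /tɕ/.

/tɕ/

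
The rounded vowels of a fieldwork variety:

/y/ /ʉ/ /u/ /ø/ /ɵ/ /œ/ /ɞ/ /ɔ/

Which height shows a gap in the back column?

high-mid

Front: /y/ (high), /ø/ (high-mid), /œ/ (low-mid).
Central: /ʉ/ (high), /ɵ/ (high-mid), /ɞ/ (low-mid).
Back: /u/ (high), /ɔ/ (low-mid).
Every height has a back member except high-mid, where /o/ would be expected.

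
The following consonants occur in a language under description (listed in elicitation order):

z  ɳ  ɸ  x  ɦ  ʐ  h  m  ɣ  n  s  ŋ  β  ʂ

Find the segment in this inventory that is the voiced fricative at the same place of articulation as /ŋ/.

/ŋ/ is a velar nasal.
The voiced fricative at the same place is a voiced velar fricative — in this inventory, /ɣ/.

/ɣ/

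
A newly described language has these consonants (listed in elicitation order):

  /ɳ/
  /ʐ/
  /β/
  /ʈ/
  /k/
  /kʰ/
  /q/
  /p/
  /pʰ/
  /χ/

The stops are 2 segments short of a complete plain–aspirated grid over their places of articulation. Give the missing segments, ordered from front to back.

bilabial: plain /p/, aspirated /pʰ/.
retroflex: plain /ʈ/, aspirated —.
velar: plain /k/, aspirated /kʰ/.
uvular: plain /q/, aspirated —.
Gaps, from front to back: retroflex lacks aspirated (/ʈʰ/); uvular lacks aspirated (/qʰ/).

/ʈʰ/, /qʰ/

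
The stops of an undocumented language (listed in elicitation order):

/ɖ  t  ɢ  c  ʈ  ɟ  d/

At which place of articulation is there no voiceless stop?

place of articulation  voiceless  voiced  
alveolar          t         d       
retroflex         ʈ         ɖ       
palatal           c         ɟ       
uvular            —         ɢ       
Every place of articulation has a voiceless member except uvular, where /q/ would be expected.

uvular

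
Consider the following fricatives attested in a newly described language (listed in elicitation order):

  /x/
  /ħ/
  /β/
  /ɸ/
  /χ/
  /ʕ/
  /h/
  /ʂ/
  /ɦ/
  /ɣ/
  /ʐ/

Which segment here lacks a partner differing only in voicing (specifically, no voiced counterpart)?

/χ/

Bilabial: /ɸ/ ~ /β/
Retroflex: /ʂ/ ~ /ʐ/
Velar: /x/ ~ /ɣ/
Pharyngeal: /ħ/ ~ /ʕ/
Glottal: /h/ ~ /ɦ/
Uvular: only /χ/ (voiceless); no voiced partner.
So /χ/ is the unpaired segment.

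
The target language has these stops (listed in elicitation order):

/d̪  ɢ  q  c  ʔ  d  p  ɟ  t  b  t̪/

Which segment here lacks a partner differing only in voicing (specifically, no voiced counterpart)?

/ʔ/

Bilabial: /p/ ~ /b/
Dental: /t̪/ ~ /d̪/
Alveolar: /t/ ~ /d/
Palatal: /c/ ~ /ɟ/
Uvular: /q/ ~ /ɢ/
Glottal: only /ʔ/ (voiceless); no voiced partner.
So /ʔ/ is the unpaired segment.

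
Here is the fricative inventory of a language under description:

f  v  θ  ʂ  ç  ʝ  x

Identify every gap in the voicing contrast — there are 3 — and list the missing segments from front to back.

labiodental: voiceless /f/, voiced /v/.
dental: voiceless /θ/, voiced —.
retroflex: voiceless /ʂ/, voiced —.
palatal: voiceless /ç/, voiced /ʝ/.
velar: voiceless /x/, voiced —.
Gaps, from front to back: dental lacks voiced (/ð/); retroflex lacks voiced (/ʐ/); velar lacks voiced (/ɣ/).

/ð/, /ʐ/, /ɣ/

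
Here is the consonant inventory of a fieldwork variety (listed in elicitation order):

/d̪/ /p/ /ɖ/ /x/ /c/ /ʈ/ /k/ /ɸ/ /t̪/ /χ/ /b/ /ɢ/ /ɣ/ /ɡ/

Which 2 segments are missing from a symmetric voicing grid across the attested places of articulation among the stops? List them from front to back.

/ɟ/, /q/

Voiceless: /p/ (bilabial), /t̪/ (dental), /ʈ/ (retroflex), /c/ (palatal), /k/ (velar).
Voiced: /b/ (bilabial), /d̪/ (dental), /ɖ/ (retroflex), /ɡ/ (velar), /ɢ/ (uvular).
Gaps, from front to back: palatal lacks voiced (/ɟ/); uvular lacks voiceless (/q/).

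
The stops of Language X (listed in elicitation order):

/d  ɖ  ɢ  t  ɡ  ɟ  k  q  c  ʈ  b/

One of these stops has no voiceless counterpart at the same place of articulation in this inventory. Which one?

Alveolar: /t/ ~ /d/
Retroflex: /ʈ/ ~ /ɖ/
Palatal: /c/ ~ /ɟ/
Velar: /k/ ~ /ɡ/
Uvular: /q/ ~ /ɢ/
Bilabial: only /b/ (voiced); no voiceless partner.
So /b/ is the unpaired segment.

/b/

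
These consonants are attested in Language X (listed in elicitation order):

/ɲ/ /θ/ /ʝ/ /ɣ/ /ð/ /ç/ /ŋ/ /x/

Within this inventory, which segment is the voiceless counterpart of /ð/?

/ð/ is a voiced dental fricative.
The voiceless counterpart is a voiceless dental fricative — in this inventory, /θ/.

/θ/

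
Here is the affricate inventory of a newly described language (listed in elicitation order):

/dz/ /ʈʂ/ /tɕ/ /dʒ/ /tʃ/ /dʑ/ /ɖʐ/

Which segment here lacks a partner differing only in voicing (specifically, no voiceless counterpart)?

/dz/

Postalveolar: /tʃ/ ~ /dʒ/
Retroflex: /ʈʂ/ ~ /ɖʐ/
Alveolo-palatal: /tɕ/ ~ /dʑ/
Alveolar: only /dz/ (voiced); no voiceless partner.
So /dz/ is the unpaired segment.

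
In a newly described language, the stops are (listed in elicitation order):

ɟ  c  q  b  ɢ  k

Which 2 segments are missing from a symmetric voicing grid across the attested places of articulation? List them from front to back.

Voiceless: /c/ (palatal), /k/ (velar), /q/ (uvular).
Voiced: /b/ (bilabial), /ɟ/ (palatal), /ɢ/ (uvular).
Gaps, from front to back: bilabial lacks voiceless (/p/); velar lacks voiced (/ɡ/).

/p/, /ɡ/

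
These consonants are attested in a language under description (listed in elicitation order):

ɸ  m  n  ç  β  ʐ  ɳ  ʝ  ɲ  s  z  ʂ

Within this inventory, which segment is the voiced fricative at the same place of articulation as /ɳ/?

/ʐ/

/ɳ/ is a retroflex nasal.
The voiced fricative at the same place is a voiced retroflex fricative — in this inventory, /ʐ/.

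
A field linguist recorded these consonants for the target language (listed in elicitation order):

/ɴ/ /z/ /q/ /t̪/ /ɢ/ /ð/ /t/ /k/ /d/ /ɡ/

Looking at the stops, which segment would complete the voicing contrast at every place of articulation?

/d̪/

place of articulation  voiceless  voiced  
dental            t̪        —       
alveolar          t         d       
velar             k         ɡ       
uvular            q         ɢ       
The dental row has no voiced member, so the gap is the voiced dental stop /d̪/.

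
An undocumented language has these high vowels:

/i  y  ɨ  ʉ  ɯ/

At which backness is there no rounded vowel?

back

front: unrounded /i/, rounded /y/.
central: unrounded /ɨ/, rounded /ʉ/.
back: unrounded /ɯ/, rounded —.
Every backness has a rounded member except back, where /u/ would be expected.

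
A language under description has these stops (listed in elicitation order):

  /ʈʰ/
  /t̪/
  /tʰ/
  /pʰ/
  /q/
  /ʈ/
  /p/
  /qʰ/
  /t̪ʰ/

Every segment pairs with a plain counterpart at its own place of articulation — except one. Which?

/tʰ/

Bilabial: /p/ ~ /pʰ/
Dental: /t̪/ ~ /t̪ʰ/
Retroflex: /ʈ/ ~ /ʈʰ/
Uvular: /q/ ~ /qʰ/
Alveolar: only /tʰ/ (aspirated); no plain partner.
So /tʰ/ is the unpaired segment.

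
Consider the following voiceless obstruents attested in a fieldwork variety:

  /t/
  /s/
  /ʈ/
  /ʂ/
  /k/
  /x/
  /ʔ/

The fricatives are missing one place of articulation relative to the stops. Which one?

glottal

alveolar: stop /t/, fricative /s/.
retroflex: stop /ʈ/, fricative /ʂ/.
velar: stop /k/, fricative /x/.
glottal: stop /ʔ/, fricative —.
Every place of articulation has a fricative member except glottal, where /h/ would be expected.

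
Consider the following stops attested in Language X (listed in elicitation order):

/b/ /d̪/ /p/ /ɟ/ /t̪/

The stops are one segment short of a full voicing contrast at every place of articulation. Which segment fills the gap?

/c/

bilabial: voiceless /p/, voiced /b/.
dental: voiceless /t̪/, voiced /d̪/.
palatal: voiceless —, voiced /ɟ/.
The palatal row has no voiceless member, so the gap is the voiceless palatal stop /c/.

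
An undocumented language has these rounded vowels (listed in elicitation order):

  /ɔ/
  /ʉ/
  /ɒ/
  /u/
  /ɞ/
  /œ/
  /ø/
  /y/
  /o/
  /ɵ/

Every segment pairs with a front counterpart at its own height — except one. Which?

/ɒ/

High: /y/ ~ /ʉ/ ~ /u/
High-mid: /ø/ ~ /ɵ/ ~ /o/
Low-mid: /œ/ ~ /ɞ/ ~ /ɔ/
Low: only /ɒ/ (back); no front partner.
So /ɒ/ is the unpaired segment.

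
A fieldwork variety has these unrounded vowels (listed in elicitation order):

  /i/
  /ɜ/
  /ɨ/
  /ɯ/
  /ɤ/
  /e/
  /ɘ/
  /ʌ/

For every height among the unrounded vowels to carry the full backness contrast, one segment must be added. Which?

/ɛ/

Front: /i/ (high), /e/ (high-mid).
Central: /ɨ/ (high), /ɘ/ (high-mid), /ɜ/ (low-mid).
Back: /ɯ/ (high), /ɤ/ (high-mid), /ʌ/ (low-mid).
The low-mid row has no front member, so the gap is the low-mid front unrounded vowel /ɛ/.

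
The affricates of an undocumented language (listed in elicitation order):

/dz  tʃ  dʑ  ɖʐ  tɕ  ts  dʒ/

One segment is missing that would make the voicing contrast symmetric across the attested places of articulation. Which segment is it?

/ʈʂ/

alveolar: voiceless /ts/, voiced /dz/.
postalveolar: voiceless /tʃ/, voiced /dʒ/.
retroflex: voiceless —, voiced /ɖʐ/.
alveolo-palatal: voiceless /tɕ/, voiced /dʑ/.
The retroflex row has no voiceless member, so the gap is the voiceless retroflex affricate /ʈʂ/.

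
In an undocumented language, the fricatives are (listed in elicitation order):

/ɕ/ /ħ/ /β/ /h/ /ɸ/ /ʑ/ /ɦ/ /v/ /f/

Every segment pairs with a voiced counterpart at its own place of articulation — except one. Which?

/ħ/

Bilabial: /ɸ/ ~ /β/
Labiodental: /f/ ~ /v/
Alveolo-palatal: /ɕ/ ~ /ʑ/
Glottal: /h/ ~ /ɦ/
Pharyngeal: only /ħ/ (voiceless); no voiced partner.
So /ħ/ is the unpaired segment.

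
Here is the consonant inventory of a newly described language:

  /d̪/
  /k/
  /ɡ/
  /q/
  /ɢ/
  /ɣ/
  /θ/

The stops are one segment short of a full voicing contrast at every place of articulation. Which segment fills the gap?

Voiceless: /k/ (velar), /q/ (uvular).
Voiced: /d̪/ (dental), /ɡ/ (velar), /ɢ/ (uvular).
The dental row has no voiceless member, so the gap is the voiceless dental stop /t̪/.

/t̪/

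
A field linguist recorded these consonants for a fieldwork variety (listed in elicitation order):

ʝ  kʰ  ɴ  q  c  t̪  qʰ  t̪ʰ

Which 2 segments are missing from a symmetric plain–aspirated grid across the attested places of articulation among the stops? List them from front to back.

place of articulation  plain     aspirated
dental            t̪        t̪ʰ     
palatal           c         —       
velar             —         kʰ      
uvular            q         qʰ      
Gaps, from front to back: palatal lacks aspirated (/cʰ/); velar lacks plain (/k/).

/cʰ/, /k/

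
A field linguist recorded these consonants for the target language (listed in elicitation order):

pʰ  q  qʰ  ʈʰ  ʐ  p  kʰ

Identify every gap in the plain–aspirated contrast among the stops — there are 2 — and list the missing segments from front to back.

place of articulation  plain     aspirated
bilabial          p         pʰ      
retroflex         —         ʈʰ      
velar             —         kʰ      
uvular            q         qʰ      
Gaps, from front to back: retroflex lacks plain (/ʈ/); velar lacks plain (/k/).

/ʈ/, /k/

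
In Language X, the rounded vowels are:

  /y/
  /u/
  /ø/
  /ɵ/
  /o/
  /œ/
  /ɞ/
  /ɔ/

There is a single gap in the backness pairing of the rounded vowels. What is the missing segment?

/ʉ/

Front: /y/ (high), /ø/ (high-mid), /œ/ (low-mid).
Central: /ɵ/ (high-mid), /ɞ/ (low-mid).
Back: /u/ (high), /o/ (high-mid), /ɔ/ (low-mid).
The high row has no central member, so the gap is the high central rounded vowel /ʉ/.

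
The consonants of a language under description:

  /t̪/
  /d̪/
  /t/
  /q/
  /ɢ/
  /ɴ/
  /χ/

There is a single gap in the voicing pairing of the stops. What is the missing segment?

/d/

place of articulation  voiceless  voiced  
dental            t̪        d̪      
alveolar          t         —       
uvular            q         ɢ       
The alveolar row has no voiced member, so the gap is the voiced alveolar stop /d/.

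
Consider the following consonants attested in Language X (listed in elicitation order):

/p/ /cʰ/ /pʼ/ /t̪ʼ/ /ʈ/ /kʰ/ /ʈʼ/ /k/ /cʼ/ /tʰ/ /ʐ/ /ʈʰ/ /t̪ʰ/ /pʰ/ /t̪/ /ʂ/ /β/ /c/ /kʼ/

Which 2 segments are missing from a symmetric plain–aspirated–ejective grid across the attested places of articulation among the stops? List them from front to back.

/t/, /tʼ/

bilabial: plain /p/, aspirated /pʰ/, ejective /pʼ/.
dental: plain /t̪/, aspirated /t̪ʰ/, ejective /t̪ʼ/.
alveolar: plain —, aspirated /tʰ/, ejective —.
retroflex: plain /ʈ/, aspirated /ʈʰ/, ejective /ʈʼ/.
palatal: plain /c/, aspirated /cʰ/, ejective /cʼ/.
velar: plain /k/, aspirated /kʰ/, ejective /kʼ/.
Gaps, from front to back: alveolar lacks plain (/t/); alveolar lacks ejective (/tʼ/).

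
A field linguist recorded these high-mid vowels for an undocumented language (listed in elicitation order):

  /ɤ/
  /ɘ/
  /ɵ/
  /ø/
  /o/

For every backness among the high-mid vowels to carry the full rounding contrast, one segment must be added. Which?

front: unrounded —, rounded /ø/.
central: unrounded /ɘ/, rounded /ɵ/.
back: unrounded /ɤ/, rounded /o/.
The front row has no unrounded member, so the gap is the front unrounded vowel /e/.

/e/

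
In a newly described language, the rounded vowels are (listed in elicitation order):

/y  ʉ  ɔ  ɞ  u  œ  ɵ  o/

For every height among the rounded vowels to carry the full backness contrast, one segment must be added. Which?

/ø/

Front: /y/ (high), /œ/ (low-mid).
Central: /ʉ/ (high), /ɵ/ (high-mid), /ɞ/ (low-mid).
Back: /u/ (high), /o/ (high-mid), /ɔ/ (low-mid).
The high-mid row has no front member, so the gap is the high-mid front rounded vowel /ø/.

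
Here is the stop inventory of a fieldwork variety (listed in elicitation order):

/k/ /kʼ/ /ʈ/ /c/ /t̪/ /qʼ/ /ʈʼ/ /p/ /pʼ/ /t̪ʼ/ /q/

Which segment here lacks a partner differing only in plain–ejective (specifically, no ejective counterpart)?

Bilabial: /p/ ~ /pʼ/
Dental: /t̪/ ~ /t̪ʼ/
Retroflex: /ʈ/ ~ /ʈʼ/
Velar: /k/ ~ /kʼ/
Uvular: /q/ ~ /qʼ/
Palatal: only /c/ (plain); no ejective partner.
So /c/ is the unpaired segment.

/c/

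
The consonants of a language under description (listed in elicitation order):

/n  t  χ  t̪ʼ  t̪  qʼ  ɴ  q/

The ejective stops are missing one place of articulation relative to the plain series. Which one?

alveolar

place of articulation  plain     ejective
dental            t̪        t̪ʼ     
alveolar          t         —       
uvular            q         qʼ      
Every place of articulation has an ejective member except alveolar, where /tʼ/ would be expected.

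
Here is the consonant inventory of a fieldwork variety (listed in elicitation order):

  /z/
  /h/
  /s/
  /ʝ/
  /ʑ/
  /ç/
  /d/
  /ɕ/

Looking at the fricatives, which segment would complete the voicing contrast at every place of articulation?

alveolar: voiceless /s/, voiced /z/.
alveolo-palatal: voiceless /ɕ/, voiced /ʑ/.
palatal: voiceless /ç/, voiced /ʝ/.
glottal: voiceless /h/, voiced —.
The glottal row has no voiced member, so the gap is the voiced glottal fricative /ɦ/.

/ɦ/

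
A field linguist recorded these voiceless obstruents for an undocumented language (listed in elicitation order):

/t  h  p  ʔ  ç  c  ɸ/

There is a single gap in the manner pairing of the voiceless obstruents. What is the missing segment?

/s/

place of articulation  stop      fricative
bilabial          p         ɸ       
alveolar          t         —       
palatal           c         ç       
glottal           ʔ         h       
The alveolar row has no fricative member, so the gap is the alveolar fricative /s/.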